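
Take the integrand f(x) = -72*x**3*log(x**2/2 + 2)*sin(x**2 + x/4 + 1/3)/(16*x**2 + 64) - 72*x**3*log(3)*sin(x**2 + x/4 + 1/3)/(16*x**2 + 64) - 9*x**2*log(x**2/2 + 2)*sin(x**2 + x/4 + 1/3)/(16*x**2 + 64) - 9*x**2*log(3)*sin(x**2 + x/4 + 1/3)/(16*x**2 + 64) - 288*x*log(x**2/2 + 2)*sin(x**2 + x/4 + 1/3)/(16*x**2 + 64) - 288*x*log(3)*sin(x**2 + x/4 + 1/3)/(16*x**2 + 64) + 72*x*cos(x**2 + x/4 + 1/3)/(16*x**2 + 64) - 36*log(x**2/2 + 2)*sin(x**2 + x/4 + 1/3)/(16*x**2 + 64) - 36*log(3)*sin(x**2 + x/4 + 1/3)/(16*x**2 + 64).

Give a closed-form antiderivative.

An antiderivative is F(x) = 9*log(3*x**2/2 + 6)*cos(x**2 + x/4 + 1/3)/4.

f has the shape u'v + uv' for u = 9*cos(x**2 + x/4 + 1/3)/4 and v = log(3*x**2/2 + 6) — it is the derivative of the product u*v.
Check: d/dx[9*log(3*x**2/2 + 6)*cos(x**2 + x/4 + 1/3)/4] = (-72*x**3*log(x**2/2 + 2)*sin(x**2 + x/4 + 1/3) - 72*x**3*log(3)*sin(x**2 + x/4 + 1/3) - 9*x**2*log(x**2/2 + 2)*sin(x**2 + x/4 + 1/3) - 9*x**2*log(3)*sin(x**2 + x/4 + 1/3) - 288*x*log(x**2/2 + 2)*sin(x**2 + x/4 + 1/3) - 288*x*log(3)*sin(x**2 + x/4 + 1/3) + 72*x*cos(x**2 + x/4 + 1/3) - 36*log(x**2/2 + 2)*sin(x**2 + x/4 + 1/3) - 36*log(3)*sin(x**2 + x/4 + 1/3))/(16*x**2 + 64), which equals f(x).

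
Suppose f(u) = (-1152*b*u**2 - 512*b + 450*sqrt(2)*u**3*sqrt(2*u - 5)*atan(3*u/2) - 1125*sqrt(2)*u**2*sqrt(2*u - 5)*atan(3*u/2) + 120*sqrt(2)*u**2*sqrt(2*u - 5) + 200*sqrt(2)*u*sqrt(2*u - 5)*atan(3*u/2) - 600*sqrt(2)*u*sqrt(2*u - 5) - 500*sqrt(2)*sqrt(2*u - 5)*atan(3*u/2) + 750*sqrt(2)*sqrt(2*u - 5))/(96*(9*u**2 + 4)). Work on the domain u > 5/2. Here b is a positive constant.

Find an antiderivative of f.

An antiderivative is F(u) = -4*b*u/3 + 5*(u - 5/2)**(5/2)*atan(3*u/2)/12.

Since d/du undoes antidifferentiation here, F'(u) = f(u) is required of F(u).
Check: d/du[-4*b*u/3 + 5*(u - 5/2)**(5/2)*atan(3*u/2)/12] = (-1152*b*u**2 - 512*b + 450*sqrt(2)*u**3*sqrt(2*u - 5)*atan(3*u/2) - 1125*sqrt(2)*u**2*sqrt(2*u - 5)*atan(3*u/2) + 120*sqrt(2)*u**2*sqrt(2*u - 5) + 200*sqrt(2)*u*sqrt(2*u - 5)*atan(3*u/2) - 600*sqrt(2)*u*sqrt(2*u - 5) - 500*sqrt(2)*sqrt(2*u - 5)*atan(3*u/2) + 750*sqrt(2)*sqrt(2*u - 5))/(864*u**2 + 384), which equals f(u).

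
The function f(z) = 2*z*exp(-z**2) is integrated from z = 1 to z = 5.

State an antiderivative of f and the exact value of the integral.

Antiderivative: F(z) = -exp(-z**2); value = -exp(-25) + exp(-1)

The substitution u = -z**2 works: f is exactly (dF/du)*(du/dz) for that inner function.
F(z) = -exp(-z**2) is an antiderivative of f.
Check: d/dz[-exp(-z**2)] = 2*z*exp(-z**2) = f(z).
F(5) = -exp(-25); F(1) = -exp(-1).
Integral = F(5) - F(1) = -exp(-25) + exp(-1).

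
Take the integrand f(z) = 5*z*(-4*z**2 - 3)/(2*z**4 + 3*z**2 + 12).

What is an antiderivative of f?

An antiderivative is F(z) = -5*log(z**4/3 + z**2/2 + 2)/2.

The substitution u = z**4/3 + z**2/2 + 2 works: f is exactly (dF/du)*(du/dz) for that inner function.
Check: d/dz[-5*log(z**4/3 + z**2/2 + 2)/2] = (-20*z**3 - 15*z)/(2*z**4 + 3*z**2 + 12), which equals f(z).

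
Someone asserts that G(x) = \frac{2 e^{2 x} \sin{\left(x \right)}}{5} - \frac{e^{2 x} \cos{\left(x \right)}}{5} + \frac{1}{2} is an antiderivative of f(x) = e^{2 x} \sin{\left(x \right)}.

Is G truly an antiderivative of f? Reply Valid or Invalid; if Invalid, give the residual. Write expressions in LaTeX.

d/dx[G] = e^{2 x} \sin{\left(x \right)}
This equals f(x) exactly, so the claim holds.

Valid. The derivative of G reproduces f.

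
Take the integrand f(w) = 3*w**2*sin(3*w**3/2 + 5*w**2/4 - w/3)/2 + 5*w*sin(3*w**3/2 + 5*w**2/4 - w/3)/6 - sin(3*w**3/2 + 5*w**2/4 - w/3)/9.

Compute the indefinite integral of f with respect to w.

F(w) = -cos(3*w**3/2 + 5*w**2/4 - w/3)/3 + C

f matches the chain-rule pattern g'(h)*h' with inner function h(w) = 3*w**3/2 + 5*w**2/4 - w/3; substituting u = h(w) collapses the integral.
Check: d/dw[-cos(3*w**3/2 + 5*w**2/4 - w/3)/3] = 3*w**2*sin(3*w**3/2 + 5*w**2/4 - w/3)/2 + 5*w*sin(3*w**3/2 + 5*w**2/4 - w/3)/6 - sin(3*w**3/2 + 5*w**2/4 - w/3)/9 = f(w).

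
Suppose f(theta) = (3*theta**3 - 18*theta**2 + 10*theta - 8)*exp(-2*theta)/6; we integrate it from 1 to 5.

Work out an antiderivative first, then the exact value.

Antiderivative: F(theta) = (-12*theta**3 + 54*theta**2 + 14*theta + 39)*exp(-2*theta)/48; value = -95*exp(-2)/48 - 41*exp(-10)/48

Recognize the product-rule pattern: f = u'v + uv' with u = -theta**3/4 + 9*theta**2/8 + 7*theta/24 + 13/16, v = exp(-2*theta), so integration by parts undoes it.
F(theta) = (-12*theta**3 + 54*theta**2 + 14*theta + 39)*exp(-2*theta)/48 is an antiderivative of f.
Check: d/dtheta[(-12*theta**3 + 54*theta**2 + 14*theta + 39)*exp(-2*theta)/48] = (3*theta**3 - 18*theta**2 + 10*theta - 8)*exp(-2*theta)/6 = f(theta).
F(5) = -41*exp(-10)/48; F(1) = 95*exp(-2)/48.
Integral = F(5) - F(1) = -95*exp(-2)/48 - 41*exp(-10)/48.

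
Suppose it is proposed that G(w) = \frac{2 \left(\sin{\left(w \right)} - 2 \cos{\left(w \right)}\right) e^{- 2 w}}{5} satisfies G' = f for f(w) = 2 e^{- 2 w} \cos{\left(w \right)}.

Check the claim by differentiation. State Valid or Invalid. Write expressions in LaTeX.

d/dw[G] = 2 e^{- 2 w} \cos{\left(w \right)}
This equals f(w) exactly, so the claim holds.

Valid - the claim checks out under differentiation.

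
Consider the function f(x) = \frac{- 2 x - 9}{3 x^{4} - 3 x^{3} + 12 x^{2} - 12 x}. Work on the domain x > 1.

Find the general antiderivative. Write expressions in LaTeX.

F(x) = \frac{3 \log{\left(x \right)}}{4} - \frac{11 \log{\left(x - 1 \right)}}{15} - \frac{\log{\left(x^{2} + 4 \right)}}{120} + \frac{11 \operatorname{atan}{\left(\frac{x}{2} \right)}}{30} + C

Factor the denominator (3 x \left(x - 1\right) \left(x^{2} + 4\right)) and decompose: f = - \frac{x - 44}{60 \left(x^{2} + 4\right)} - \frac{11}{15 \left(x - 1\right)} + \frac{3}{4 x}; each piece integrates to a log, atan, or power term.
Check: d/dx[\frac{3 \log{\left(x \right)}}{4} - \frac{11 \log{\left(x - 1 \right)}}{15} - \frac{\log{\left(x^{2} + 4 \right)}}{120} + \frac{11 \operatorname{atan}{\left(\frac{x}{2} \right)}}{30}] = \frac{- 2 x - 9}{3 x^{4} - 3 x^{3} + 12 x^{2} - 12 x} = f(x).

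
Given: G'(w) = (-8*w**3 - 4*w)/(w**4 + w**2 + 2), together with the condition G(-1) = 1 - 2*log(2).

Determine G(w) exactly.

G(w) = 1 - 2*log(w**4/2 + w**2/2 + 1)

The substitution u = w**4/2 + w**2/2 + 1 works: G'(w) is exactly (dG/du)*(du/dw) for that inner function.
A general antiderivative is -2*log(w**4/2 + w**2/2 + 1) + C.
The condition gives C = 1 - 2*log(2) - (-2*log(2)) = 1.
So G(w) = 1 - 2*log(w**4/2 + w**2/2 + 1).
Check: d/dw[1 - 2*log(w**4/2 + w**2/2 + 1)] = (-8*w**3 - 4*w)/(w**4 + w**2 + 2) = G'(w).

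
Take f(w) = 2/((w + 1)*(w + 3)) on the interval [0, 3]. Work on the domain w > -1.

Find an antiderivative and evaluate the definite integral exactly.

The denominator factors as (w + 1)*(w + 3); partial fractions split f into directly integrable pieces: -1/(w + 3) + 1/(w + 1).
F(w) = log(w + 1) - log(w + 3) is an antiderivative of f.
Check: d/dw[log(w + 1) - log(w + 3)] = 2/(w**2 + 4*w + 3), which equals f(w).
F(3) = -log(6) + log(4); F(0) = -log(3).
Integral = F(3) - F(0) = -log(6) + log(3) + log(4).

Antiderivative: F(w) = log(w + 1) - log(w + 3); value = -log(6) + log(3) + log(4)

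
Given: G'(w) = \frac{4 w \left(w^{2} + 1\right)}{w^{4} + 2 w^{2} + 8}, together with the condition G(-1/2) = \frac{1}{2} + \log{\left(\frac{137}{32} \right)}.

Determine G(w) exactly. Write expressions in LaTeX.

G(w) = \log{\left(\frac{w^{4}}{2} + w^{2} + 4 \right)} + \frac{1}{2}

The substitution u = \frac{w^{4}}{2} + w^{2} + 4 works: G'(w) is exactly (dG/du)*(du/dw) for that inner function.
A general antiderivative is \log{\left(\frac{w^{4}}{2} + w^{2} + 4 \right)} + C.
The condition gives C = \frac{1}{2} + \log{\left(\frac{137}{32} \right)} - (\log{\left(\frac{137}{32} \right)}) = \frac{1}{2}.
So G(w) = \log{\left(\frac{w^{4}}{2} + w^{2} + 4 \right)} + \frac{1}{2}.
Check: d/dw[\log{\left(\frac{w^{4}}{2} + w^{2} + 4 \right)} + \frac{1}{2}] = \frac{4 w^{3} + 4 w}{w^{4} + 2 w^{2} + 8}, which equals G'(w).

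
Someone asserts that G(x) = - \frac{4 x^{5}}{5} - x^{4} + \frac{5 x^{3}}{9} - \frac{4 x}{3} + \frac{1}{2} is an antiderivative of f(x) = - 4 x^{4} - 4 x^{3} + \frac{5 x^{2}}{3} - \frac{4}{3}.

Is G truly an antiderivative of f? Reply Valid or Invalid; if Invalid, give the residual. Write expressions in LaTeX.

d/dx[G] = - 4 x^{4} - 4 x^{3} + \frac{5 x^{2}}{3} - \frac{4}{3}
This equals f(x) exactly, so the claim holds.

Valid. The derivative of G reproduces f.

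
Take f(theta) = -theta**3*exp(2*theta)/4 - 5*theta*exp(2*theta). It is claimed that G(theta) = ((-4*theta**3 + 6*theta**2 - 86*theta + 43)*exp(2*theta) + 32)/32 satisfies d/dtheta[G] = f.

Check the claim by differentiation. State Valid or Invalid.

d/dtheta[G] = -theta**3*exp(2*theta)/4 - 5*theta*exp(2*theta)
This equals f(theta) exactly, so the claim holds.

Valid - the claim checks out under differentiation.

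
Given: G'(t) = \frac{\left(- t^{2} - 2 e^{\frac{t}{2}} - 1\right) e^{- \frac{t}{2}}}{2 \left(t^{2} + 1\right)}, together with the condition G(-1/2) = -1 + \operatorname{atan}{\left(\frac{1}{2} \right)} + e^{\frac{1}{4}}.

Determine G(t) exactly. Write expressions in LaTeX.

A first test for any G(t): its t-derivative must equal the given G'(t).
A general antiderivative is - \operatorname{atan}{\left(t \right)} + e^{- \frac{t}{2}} + C.
The condition gives C = -1 + \operatorname{atan}{\left(\frac{1}{2} \right)} + e^{\frac{1}{4}} - (\operatorname{atan}{\left(\frac{1}{2} \right)} + e^{\frac{1}{4}}) = -1.
So G(t) = - \operatorname{atan}{\left(t \right)} - 1 + e^{- \frac{t}{2}}.
Check: d/dt[- \operatorname{atan}{\left(t \right)} - 1 + e^{- \frac{t}{2}}] = \frac{- t^{2} - 2 e^{\frac{t}{2}} - 1}{2 t^{2} e^{\frac{t}{2}} + 2 e^{\frac{t}{2}}}, which equals G'(t).

G(t) = - \operatorname{atan}{\left(t \right)} - 1 + e^{- \frac{t}{2}}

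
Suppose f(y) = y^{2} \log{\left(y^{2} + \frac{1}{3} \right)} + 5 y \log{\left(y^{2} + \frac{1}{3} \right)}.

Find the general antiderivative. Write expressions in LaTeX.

The integrand splits into summands that can be handled one at a time.
Check: d/dy[\frac{y^{3} \log{\left(y^{2} + \frac{1}{3} \right)}}{3} - \frac{2 y^{3}}{9} + \frac{5 y^{2} \log{\left(y^{2} + \frac{1}{3} \right)}}{2} - \frac{5 y^{2}}{2} + \frac{2 y}{9} + \frac{5 \log{\left(y^{2} + \frac{1}{3} \right)}}{6} - \frac{2 \sqrt{3} \operatorname{atan}{\left(\sqrt{3} y \right)}}{27}] = y^{2} \log{\left(y^{2} + \frac{1}{3} \right)} + 5 y \log{\left(y^{2} + \frac{1}{3} \right)} = f(y).

F(y) = \frac{y^{3} \log{\left(y^{2} + \frac{1}{3} \right)}}{3} - \frac{2 y^{3}}{9} + \frac{5 y^{2} \log{\left(y^{2} + \frac{1}{3} \right)}}{2} - \frac{5 y^{2}}{2} + \frac{2 y}{9} + \frac{5 \log{\left(y^{2} + \frac{1}{3} \right)}}{6} - \frac{2 \sqrt{3} \operatorname{atan}{\left(\sqrt{3} y \right)}}{27} + C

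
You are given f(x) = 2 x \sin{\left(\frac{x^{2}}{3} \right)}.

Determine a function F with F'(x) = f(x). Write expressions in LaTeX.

f matches the chain-rule pattern g'(h)*h' with inner function h(x) = \frac{x^{2}}{3}; substituting u = h(x) collapses the integral.
Check: d/dx[- 3 \cos{\left(\frac{x^{2}}{3} \right)}] = 2 x \sin{\left(\frac{x^{2}}{3} \right)} = f(x).

An antiderivative is F(x) = - 3 \cos{\left(\frac{x^{2}}{3} \right)}.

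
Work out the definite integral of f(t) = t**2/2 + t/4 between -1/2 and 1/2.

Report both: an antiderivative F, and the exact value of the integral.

Antiderivative: F(t) = t**3/6 + t**2/8; value = 1/24

The integrand splits into summands that can be handled one at a time.
F(t) = t**3/6 + t**2/8 is an antiderivative of f.
Check: d/dt[t**3/6 + t**2/8] = t**2/2 + t/4 = f(t).
F(1/2) = 5/96; F(-1/2) = 1/96.
Integral = F(1/2) - F(-1/2) = 1/24.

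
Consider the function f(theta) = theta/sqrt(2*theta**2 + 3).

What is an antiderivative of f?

An antiderivative is F(theta) = sqrt(2*theta**2 + 3)/2.

f matches the chain-rule pattern g'(h)*h' with inner function h(theta) = 2*theta**2 + 3; substituting u = h(theta) collapses the integral.
Check: d/dtheta[sqrt(2*theta**2 + 3)/2] = theta/sqrt(2*theta**2 + 3) = f(theta).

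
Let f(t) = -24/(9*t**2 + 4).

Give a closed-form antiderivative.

An antiderivative is F(t) = -4*atan(3*t/2).

For F(t) to be correct the identity F'(t) - f(t) = 0 must hold.
Check: d/dt[-4*atan(3*t/2)] = -24/(9*t**2 + 4) = f(t).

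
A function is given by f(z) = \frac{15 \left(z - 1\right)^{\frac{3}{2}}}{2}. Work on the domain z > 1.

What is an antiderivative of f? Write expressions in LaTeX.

An antiderivative is F(z) = 3 z^{2} \sqrt{z - 1} - 6 z \sqrt{z - 1} + 3 \sqrt{z - 1}.

Check any antiderivative F(z) by computing F'(z) and comparing it with f(z).
Check: d/dz[3 z^{2} \sqrt{z - 1} - 6 z \sqrt{z - 1} + 3 \sqrt{z - 1}] = \frac{15 z^{2} - 30 z + 15}{2 \sqrt{z - 1}}, which equals f(z).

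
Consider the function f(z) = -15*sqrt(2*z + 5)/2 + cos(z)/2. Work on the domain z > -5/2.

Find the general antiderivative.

F(z) = -5*(2*z + 5)**(3/2)/2 + sin(z)/2 + C

Integrate term by term and add the pieces.
Check: d/dz[-5*(2*z + 5)**(3/2)/2 + sin(z)/2] = -15*sqrt(2*z + 5)/2 + cos(z)/2 = f(z).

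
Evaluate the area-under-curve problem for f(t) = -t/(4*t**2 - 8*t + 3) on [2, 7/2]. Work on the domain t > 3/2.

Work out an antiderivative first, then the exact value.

The denominator factors as (2*t - 3)*(2*t - 1); partial fractions split f into directly integrable pieces: 1/(4*(2*t - 1)) - 3/(4*(2*t - 3)).
F(t) = (-3*log(t - 3/2) + log(t - 1/2))/8 is an antiderivative of f.
Check: d/dt[(-3*log(t - 3/2) + log(t - 1/2))/8] = -t/(4*t**2 - 8*t + 3) = f(t).
F(7/2) = -3*log(2)/8 + log(3)/8; F(2) = log(3/2)/8 + 3*log(2)/8.
Integral = F(7/2) - F(2) = -3*log(2)/4 - log(3/2)/8 + log(3)/8.

Antiderivative: F(t) = (-3*log(t - 3/2) + log(t - 1/2))/8; value = -3*log(2)/4 - log(3/2)/8 + log(3)/8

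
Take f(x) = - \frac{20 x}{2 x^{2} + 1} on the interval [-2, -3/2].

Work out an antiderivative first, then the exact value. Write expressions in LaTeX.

Antiderivative: F(x) = - 5 \log{\left(2 x^{2} + 1 \right)}; value = - 5 \log{\left(\frac{11}{2} \right)} + 5 \log{\left(9 \right)}

f matches the chain-rule pattern g'(h)*h' with inner function h(x) = 2 x^{2} + 1; substituting u = h(x) collapses the integral.
F(x) = - 5 \log{\left(2 x^{2} + 1 \right)} is an antiderivative of f.
Check: d/dx[- 5 \log{\left(2 x^{2} + 1 \right)}] = - \frac{20 x}{2 x^{2} + 1} = f(x).
F(-3/2) = - 5 \log{\left(\frac{11}{2} \right)}; F(-2) = - 5 \log{\left(9 \right)}.
Integral = F(-3/2) - F(-2) = - 5 \log{\left(\frac{11}{2} \right)} + 5 \log{\left(9 \right)}.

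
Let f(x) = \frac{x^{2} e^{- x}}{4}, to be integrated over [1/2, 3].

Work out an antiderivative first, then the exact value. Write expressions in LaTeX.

Recognize the product-rule pattern: f = u'v + uv' with u = - \frac{x^{2}}{4} - \frac{x}{2} - \frac{1}{2}, v = e^{- x}, so integration by parts undoes it.
F(x) = \frac{\left(- x^{2} - 2 x - 2\right) e^{- x}}{4} is an antiderivative of f.
Check: d/dx[\frac{\left(- x^{2} - 2 x - 2\right) e^{- x}}{4}] = \frac{x^{2} e^{- x}}{4} = f(x).
F(3) = - \frac{17}{4 e^{3}}; F(1/2) = - \frac{13}{16 e^{\frac{1}{2}}}.
Integral = F(3) - F(1/2) = - \frac{17}{4 e^{3}} + \frac{13}{16 e^{\frac{1}{2}}}.

Antiderivative: F(x) = \frac{\left(- x^{2} - 2 x - 2\right) e^{- x}}{4}; value = - \frac{17}{4 e^{3}} + \frac{13}{16 e^{\frac{1}{2}}}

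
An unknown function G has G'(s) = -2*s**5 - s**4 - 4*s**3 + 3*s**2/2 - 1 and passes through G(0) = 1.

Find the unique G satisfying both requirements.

G(s) = -(10*s**6 + 6*s**5 + 30*s**4 - 15*s**3 + 30*s - 30)/30

Integrate term by term and add the pieces.
A general antiderivative is -s**6/3 - s**5/5 - s**4 + s**3/2 - s + C.
The condition gives C = 1 - (0) = 1.
So G(s) = -(10*s**6 + 6*s**5 + 30*s**4 - 15*s**3 + 30*s - 30)/30.
Check: d/ds[-(10*s**6 + 6*s**5 + 30*s**4 - 15*s**3 + 30*s - 30)/30] = -2*s**5 - s**4 - 4*s**3 + 3*s**2/2 - 1 = G'(s).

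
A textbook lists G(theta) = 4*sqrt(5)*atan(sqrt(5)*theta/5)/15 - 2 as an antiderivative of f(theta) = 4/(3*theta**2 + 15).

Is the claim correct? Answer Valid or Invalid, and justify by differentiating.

d/dtheta[G] = 4/(3*theta**2 + 15)
This equals f(theta) exactly, so the claim holds.

Valid: G'(theta) = f(theta).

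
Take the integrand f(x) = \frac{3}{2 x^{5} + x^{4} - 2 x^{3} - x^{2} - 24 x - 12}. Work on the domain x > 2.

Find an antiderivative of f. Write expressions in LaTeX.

An antiderivative is F(x) = - \frac{- 39 \log{\left(x - 2 \right)} + 224 \log{\left(x + \frac{1}{2} \right)} - 65 \log{\left(x + 2 \right)} - 60 \log{\left(x^{2} + 3 \right)} + 20 \sqrt{3} \operatorname{atan}{\left(\frac{\sqrt{3} x}{3} \right)}}{1820}.

The denominator factors as \left(x - 2\right) \left(x + 2\right) \left(2 x + 1\right) \left(x^{2} + 3\right); partial fractions split f into directly integrable pieces: \frac{3 \left(2 x - 1\right)}{91 \left(x^{2} + 3\right)} - \frac{16}{65 \left(2 x + 1\right)} + \frac{1}{28 \left(x + 2\right)} + \frac{3}{140 \left(x - 2\right)}.
Check: d/dx[- \frac{- 39 \log{\left(x - 2 \right)} + 224 \log{\left(x + \frac{1}{2} \right)} - 65 \log{\left(x + 2 \right)} - 60 \log{\left(x^{2} + 3 \right)} + 20 \sqrt{3} \operatorname{atan}{\left(\frac{\sqrt{3} x}{3} \right)}}{1820}] = \frac{3}{2 x^{5} + x^{4} - 2 x^{3} - x^{2} - 24 x - 12} = f(x).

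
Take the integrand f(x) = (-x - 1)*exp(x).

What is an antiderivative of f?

An antiderivative is F(x) = -x*exp(x).

Recognize the product-rule pattern: f = u'v + uv' with u = -x, v = exp(x), so integration by parts undoes it.
Check: d/dx[-x*exp(x)] = -x*exp(x) - exp(x), which equals f(x).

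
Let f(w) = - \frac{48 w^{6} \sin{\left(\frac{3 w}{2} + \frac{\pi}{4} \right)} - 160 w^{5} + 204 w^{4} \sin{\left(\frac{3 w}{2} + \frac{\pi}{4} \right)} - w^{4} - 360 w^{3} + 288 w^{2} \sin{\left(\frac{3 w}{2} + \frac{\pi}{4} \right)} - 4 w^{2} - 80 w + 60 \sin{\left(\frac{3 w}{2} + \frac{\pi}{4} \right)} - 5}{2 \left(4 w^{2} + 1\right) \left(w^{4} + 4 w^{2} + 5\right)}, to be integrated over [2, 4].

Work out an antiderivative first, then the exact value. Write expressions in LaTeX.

Since d/dw undoes antidifferentiation here, F'(w) = f(w) is required of F(w).
F(w) = \frac{20 \log{\left(w^{4} + 4 w^{2} + 5 \right)} + 16 \cos{\left(\frac{3 w}{2} + \frac{\pi}{4} \right)} + \operatorname{atan}{\left(2 w \right)}}{4} is an antiderivative of f.
Check: d/dw[\frac{20 \log{\left(w^{4} + 4 w^{2} + 5 \right)} + 16 \cos{\left(\frac{3 w}{2} + \frac{\pi}{4} \right)} + \operatorname{atan}{\left(2 w \right)}}{4}] = \frac{- 48 w^{6} \sin{\left(\frac{3 w}{2} + \frac{\pi}{4} \right)} + 160 w^{5} - 204 w^{4} \sin{\left(\frac{3 w}{2} + \frac{\pi}{4} \right)} + w^{4} + 360 w^{3} - 288 w^{2} \sin{\left(\frac{3 w}{2} + \frac{\pi}{4} \right)} + 4 w^{2} + 80 w - 60 \sin{\left(\frac{3 w}{2} + \frac{\pi}{4} \right)} + 5}{8 w^{6} + 34 w^{4} + 48 w^{2} + 10}, which equals f(w).
F(4) = \frac{\operatorname{atan}{\left(8 \right)}}{4} + 4 \cos{\left(\frac{\pi}{4} + 6 \right)} + 5 \log{\left(325 \right)}; F(2) = 4 \cos{\left(\frac{\pi}{4} + 3 \right)} + \frac{\operatorname{atan}{\left(4 \right)}}{4} + 5 \log{\left(37 \right)}.
Integral = F(4) - F(2) = - 5 \log{\left(37 \right)} - \frac{\operatorname{atan}{\left(4 \right)}}{4} + \frac{\operatorname{atan}{\left(8 \right)}}{4} - 4 \cos{\left(\frac{\pi}{4} + 3 \right)} + 4 \cos{\left(\frac{\pi}{4} + 6 \right)} + 5 \log{\left(325 \right)}.

Antiderivative: F(w) = \frac{20 \log{\left(w^{4} + 4 w^{2} + 5 \right)} + 16 \cos{\left(\frac{3 w}{2} + \frac{\pi}{4} \right)} + \operatorname{atan}{\left(2 w \right)}}{4}; value = - 5 \log{\left(37 \right)} - \frac{\operatorname{atan}{\left(4 \right)}}{4} + \frac{\operatorname{atan}{\left(8 \right)}}{4} - 4 \cos{\left(\frac{\pi}{4} + 3 \right)} + 4 \cos{\left(\frac{\pi}{4} + 6 \right)} + 5 \log{\left(325 \right)}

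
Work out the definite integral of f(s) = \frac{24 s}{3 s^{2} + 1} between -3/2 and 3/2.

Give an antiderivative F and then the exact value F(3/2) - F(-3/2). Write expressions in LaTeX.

f matches the chain-rule pattern g'(h)*h' with inner function h(s) = 2 s^{2} + \frac{2}{3}; substituting u = h(s) collapses the integral.
F(s) = 4 \log{\left(2 s^{2} + \frac{2}{3} \right)} is an antiderivative of f.
Check: d/ds[4 \log{\left(2 s^{2} + \frac{2}{3} \right)}] = \frac{24 s}{3 s^{2} + 1} = f(s).
F(3/2) = 4 \log{\left(\frac{31}{6} \right)}; F(-3/2) = 4 \log{\left(\frac{31}{6} \right)}.
Integral = F(3/2) - F(-3/2) = 0.

Antiderivative: F(s) = 4 \log{\left(2 s^{2} + \frac{2}{3} \right)}; value = 0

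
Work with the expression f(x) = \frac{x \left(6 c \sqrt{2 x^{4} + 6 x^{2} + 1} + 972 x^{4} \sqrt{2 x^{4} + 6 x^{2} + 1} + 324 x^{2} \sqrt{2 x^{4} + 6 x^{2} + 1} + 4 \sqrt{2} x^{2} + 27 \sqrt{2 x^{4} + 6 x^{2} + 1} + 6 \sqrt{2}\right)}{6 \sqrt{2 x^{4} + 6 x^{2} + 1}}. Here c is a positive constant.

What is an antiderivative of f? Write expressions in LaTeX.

An antiderivative is F(x) = \frac{c x^{2}}{2} - \left(- 3 x^{2} - \frac{1}{2}\right)^{3} + \frac{\sqrt{x^{4} + 3 x^{2} + \frac{1}{2}}}{3}.

Check any antiderivative F(x) by computing F'(x) and comparing it with f(x).
Check: d/dx[\frac{c x^{2}}{2} - \left(- 3 x^{2} - \frac{1}{2}\right)^{3} + \frac{\sqrt{x^{4} + 3 x^{2} + \frac{1}{2}}}{3}] = \frac{6 c x \sqrt{2 x^{4} + 6 x^{2} + 1} + 972 x^{5} \sqrt{2 x^{4} + 6 x^{2} + 1} + 324 x^{3} \sqrt{2 x^{4} + 6 x^{2} + 1} + 4 \sqrt{2} x^{3} + 27 x \sqrt{2 x^{4} + 6 x^{2} + 1} + 6 \sqrt{2} x}{6 \sqrt{2 x^{4} + 6 x^{2} + 1}}, which equals f(x).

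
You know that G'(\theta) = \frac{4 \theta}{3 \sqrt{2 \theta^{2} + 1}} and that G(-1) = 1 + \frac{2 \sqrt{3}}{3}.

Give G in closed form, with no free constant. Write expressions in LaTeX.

G'(\theta) matches the chain-rule pattern g'(h)*h' with inner function h(\theta) = 2 \theta^{2} + 1; substituting u = h(\theta) collapses the integral.
A general antiderivative is \frac{2 \sqrt{2 \theta^{2} + 1}}{3} + C.
The condition gives C = 1 + \frac{2 \sqrt{3}}{3} - (\frac{2 \sqrt{3}}{3}) = 1.
So G(\theta) = \frac{2 \sqrt{2 \theta^{2} + 1} + 3}{3}.
Check: d/d\theta[\frac{2 \sqrt{2 \theta^{2} + 1} + 3}{3}] = \frac{4 \theta}{3 \sqrt{2 \theta^{2} + 1}} = G'(\theta).

G(\theta) = \frac{2 \sqrt{2 \theta^{2} + 1} + 3}{3}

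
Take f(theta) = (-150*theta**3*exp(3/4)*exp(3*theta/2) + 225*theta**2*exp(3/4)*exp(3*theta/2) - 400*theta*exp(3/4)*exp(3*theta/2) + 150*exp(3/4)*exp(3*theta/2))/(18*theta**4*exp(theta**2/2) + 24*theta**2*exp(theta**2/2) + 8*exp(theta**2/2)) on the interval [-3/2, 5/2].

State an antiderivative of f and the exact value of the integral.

Antiderivative: F(theta) = 25*exp(-3*theta**2)*exp(5*theta**2/2 + 3*theta/2 + 3/4)/(3*theta**2 + 2); value = -20*exp(-21/8)/7 + 100*exp(11/8)/83

A first test for any F(theta): its theta-derivative must equal f(theta) identically.
F(theta) = 25*exp(-3*theta**2)*exp(5*theta**2/2 + 3*theta/2 + 3/4)/(3*theta**2 + 2) is an antiderivative of f.
Check: d/dtheta[25*exp(-3*theta**2)*exp(5*theta**2/2 + 3*theta/2 + 3/4)/(3*theta**2 + 2)] = (-150*theta**3*exp(3/4)*exp(3*theta/2)*exp(5*theta**2/2) + 225*theta**2*exp(3/4)*exp(3*theta/2)*exp(5*theta**2/2) - 400*theta*exp(3/4)*exp(3*theta/2)*exp(5*theta**2/2) + 150*exp(3/4)*exp(3*theta/2)*exp(5*theta**2/2))/(18*theta**4*exp(3*theta**2) + 24*theta**2*exp(3*theta**2) + 8*exp(3*theta**2)), which equals f(theta).
F(5/2) = 100*exp(11/8)/83; F(-3/2) = 20*exp(-21/8)/7.
Integral = F(5/2) - F(-3/2) = -20*exp(-21/8)/7 + 100*exp(11/8)/83.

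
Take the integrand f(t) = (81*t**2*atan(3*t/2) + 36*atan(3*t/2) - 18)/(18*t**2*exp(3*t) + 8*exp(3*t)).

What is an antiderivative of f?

An antiderivative is F(t) = -3*exp(-3*t)*atan(3*t/2)/2.

Recognize the product-rule pattern: f = u'v + uv' with u = -3*atan(3*t/2)/2, v = exp(-3*t), so integration by parts undoes it.
Check: d/dt[-3*exp(-3*t)*atan(3*t/2)/2] = (81*t**2*atan(3*t/2) + 36*atan(3*t/2) - 18)/(18*t**2*exp(3*t) + 8*exp(3*t)) = f(t).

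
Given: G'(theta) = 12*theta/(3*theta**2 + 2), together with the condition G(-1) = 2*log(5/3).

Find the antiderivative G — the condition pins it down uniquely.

The substitution u = theta**2 + 2/3 works: G'(theta) is exactly (dG/du)*(du/dtheta) for that inner function.
A general antiderivative is 2*log(theta**2 + 2/3) + C.
The condition gives C = 2*log(5/3) - (2*log(5/3)) = 0.
So G(theta) = 2*log(theta**2 + 2/3).
Check: d/dtheta[2*log(theta**2 + 2/3)] = 12*theta/(3*theta**2 + 2) = G'(theta).

G(theta) = 2*log(theta**2 + 2/3)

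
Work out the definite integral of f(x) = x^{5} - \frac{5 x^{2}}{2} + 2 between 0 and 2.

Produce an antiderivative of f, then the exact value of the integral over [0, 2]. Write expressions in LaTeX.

The integrand splits into summands that can be handled one at a time.
F(x) = \frac{x^{6}}{6} - \frac{5 x^{3}}{6} + 2 x is an antiderivative of f.
Check: d/dx[\frac{x^{6}}{6} - \frac{5 x^{3}}{6} + 2 x] = x^{5} - \frac{5 x^{2}}{2} + 2 = f(x).
F(2) = 8; F(0) = 0.
Integral = F(2) - F(0) = 8.

Antiderivative: F(x) = \frac{x^{6}}{6} - \frac{5 x^{3}}{6} + 2 x; value = 8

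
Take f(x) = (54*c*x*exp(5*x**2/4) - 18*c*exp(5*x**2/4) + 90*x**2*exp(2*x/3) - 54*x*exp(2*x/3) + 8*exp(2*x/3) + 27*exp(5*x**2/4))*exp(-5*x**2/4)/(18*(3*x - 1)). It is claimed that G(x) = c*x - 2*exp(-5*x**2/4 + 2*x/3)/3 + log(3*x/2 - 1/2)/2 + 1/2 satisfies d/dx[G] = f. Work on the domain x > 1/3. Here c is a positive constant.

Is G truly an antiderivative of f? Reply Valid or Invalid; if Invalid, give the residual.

Valid. The derivative of G reproduces f.

d/dx[G] = (54*c*x - 18*c + 90*x**2*exp(2*x/3)*exp(-5*x**2/4) - 54*x*exp(2*x/3)*exp(-5*x**2/4) + 8*exp(2*x/3)*exp(-5*x**2/4) + 27)/(54*x - 18)
This equals f(x) exactly, so the claim holds.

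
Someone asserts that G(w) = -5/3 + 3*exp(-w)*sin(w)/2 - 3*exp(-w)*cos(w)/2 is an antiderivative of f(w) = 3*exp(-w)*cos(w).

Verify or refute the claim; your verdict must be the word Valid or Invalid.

d/dw[G] = 3*exp(-w)*cos(w)
This equals f(w) exactly, so the claim holds.

Valid - the claim checks out under differentiation.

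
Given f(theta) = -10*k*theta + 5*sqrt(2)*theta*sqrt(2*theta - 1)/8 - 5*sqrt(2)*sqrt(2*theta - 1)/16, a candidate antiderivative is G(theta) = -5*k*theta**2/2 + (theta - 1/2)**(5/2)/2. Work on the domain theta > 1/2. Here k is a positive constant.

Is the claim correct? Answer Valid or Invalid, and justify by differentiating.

d/dtheta[G] = sqrt(2)*(-40*sqrt(2)*k*theta + 10*theta*sqrt(2*theta - 1) - 5*sqrt(2*theta - 1))/16
d/dtheta[G] - f(theta) = 5*k*theta != 0.

Invalid: d/dtheta[G] - f = 5*k*theta, which is not 0.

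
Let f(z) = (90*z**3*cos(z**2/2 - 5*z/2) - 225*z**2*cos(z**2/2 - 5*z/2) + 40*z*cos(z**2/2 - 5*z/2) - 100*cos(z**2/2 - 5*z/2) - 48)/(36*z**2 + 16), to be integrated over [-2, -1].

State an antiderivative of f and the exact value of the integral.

Antiderivative: F(z) = 5*sin(z**2/2 - 5*z/2)/2 - 2*atan(3*z/2); value = -2*atan(3) - 5*sin(7)/2 + 5*sin(3)/2 + 2*atan(3/2)

Check any antiderivative F(z) by computing F'(z) and comparing it with f(z).
F(z) = 5*sin(z**2/2 - 5*z/2)/2 - 2*atan(3*z/2) is an antiderivative of f.
Check: d/dz[5*sin(z**2/2 - 5*z/2)/2 - 2*atan(3*z/2)] = (90*z**3*cos(z**2/2 - 5*z/2) - 225*z**2*cos(z**2/2 - 5*z/2) + 40*z*cos(z**2/2 - 5*z/2) - 100*cos(z**2/2 - 5*z/2) - 48)/(36*z**2 + 16) = f(z).
F(-1) = 5*sin(3)/2 + 2*atan(3/2); F(-2) = 5*sin(7)/2 + 2*atan(3).
Integral = F(-1) - F(-2) = -2*atan(3) - 5*sin(7)/2 + 5*sin(3)/2 + 2*atan(3/2).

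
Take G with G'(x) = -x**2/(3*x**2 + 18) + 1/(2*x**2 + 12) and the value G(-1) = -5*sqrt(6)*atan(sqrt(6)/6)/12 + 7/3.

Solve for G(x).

G(x) = -x/3 + 5*sqrt(6)*atan(sqrt(6)*x/6)/12 + 2

Integrate term by term and add the pieces.
A general antiderivative is -x/3 + 5*sqrt(6)*atan(sqrt(6)*x/6)/12 + C.
The condition gives C = -5*sqrt(6)*atan(sqrt(6)/6)/12 + 7/3 - (-5*sqrt(6)*atan(sqrt(6)/6)/12 + 1/3) = 2.
So G(x) = -x/3 + 5*sqrt(6)*atan(sqrt(6)*x/6)/12 + 2.
Check: d/dx[-x/3 + 5*sqrt(6)*atan(sqrt(6)*x/6)/12 + 2] = (3 - 2*x**2)/(6*x**2 + 36), which equals G'(x).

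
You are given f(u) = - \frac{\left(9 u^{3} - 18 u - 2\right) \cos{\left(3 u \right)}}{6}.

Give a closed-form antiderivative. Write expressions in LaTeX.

An antiderivative is F(u) = - \frac{u^{3} \sin{\left(3 u \right)}}{2} - \frac{u^{2} \cos{\left(3 u \right)}}{2} + \frac{4 u \sin{\left(3 u \right)}}{3} + \frac{\sin{\left(3 u \right)}}{9} + \frac{4 \cos{\left(3 u \right)}}{9}.

For F(u) to be correct the identity F'(u) - f(u) = 0 must hold.
Check: d/du[- \frac{u^{3} \sin{\left(3 u \right)}}{2} - \frac{u^{2} \cos{\left(3 u \right)}}{2} + \frac{4 u \sin{\left(3 u \right)}}{3} + \frac{\sin{\left(3 u \right)}}{9} + \frac{4 \cos{\left(3 u \right)}}{9}] = - \frac{3 u^{3} \cos{\left(3 u \right)}}{2} + 3 u \cos{\left(3 u \right)} + \frac{\cos{\left(3 u \right)}}{3}, which equals f(u).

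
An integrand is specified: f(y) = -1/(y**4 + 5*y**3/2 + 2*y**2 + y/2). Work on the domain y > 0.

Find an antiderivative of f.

An antiderivative is F(y) = -2*log(y) + 8*log(y + 1/2) - 6*log(y + 1) + 2/(y + 1).

Factor the denominator (y*(y + 1)**2*(2*y + 1)) and decompose: f = 16/(2*y + 1) - 6/(y + 1) - 2/(y + 1)**2 - 2/y; each piece integrates to a log, atan, or power term.
Check: d/dy[-2*log(y) + 8*log(y + 1/2) - 6*log(y + 1) + 2/(y + 1)] = -2/(2*y**4 + 5*y**3 + 4*y**2 + y), which equals f(y).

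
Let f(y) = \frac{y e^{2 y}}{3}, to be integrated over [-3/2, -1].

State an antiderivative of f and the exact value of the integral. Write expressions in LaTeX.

Antiderivative: F(y) = \frac{\left(2 y - 1\right) e^{2 y}}{12}; value = - \frac{1}{4 e^{2}} + \frac{1}{3 e^{3}}

f has the shape u'v + uv' for u = \frac{y}{6} - \frac{1}{12} and v = e^{2 y} — it is the derivative of the product u*v.
F(y) = \frac{\left(2 y - 1\right) e^{2 y}}{12} is an antiderivative of f.
Check: d/dy[\frac{\left(2 y - 1\right) e^{2 y}}{12}] = \frac{y e^{2 y}}{3} = f(y).
F(-1) = - \frac{1}{4 e^{2}}; F(-3/2) = - \frac{1}{3 e^{3}}.
Integral = F(-1) - F(-3/2) = - \frac{1}{4 e^{2}} + \frac{1}{3 e^{3}}.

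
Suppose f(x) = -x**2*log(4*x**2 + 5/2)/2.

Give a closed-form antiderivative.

Whatever form F(x) takes, F'(x) = f(x) is non-negotiable.
Check: d/dx[-x**3*log(4*x**2 + 5/2)/6 + x**3/9 - 5*x/24 + 5*sqrt(10)*atan(2*sqrt(10)*x/5)/96] = -x**2*log(4*x**2 + 5/2)/2 = f(x).

An antiderivative is F(x) = -x**3*log(4*x**2 + 5/2)/6 + x**3/9 - 5*x/24 + 5*sqrt(10)*atan(2*sqrt(10)*x/5)/96.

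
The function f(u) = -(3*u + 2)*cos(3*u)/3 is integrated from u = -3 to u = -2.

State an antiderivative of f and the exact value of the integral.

Antiderivative: F(u) = -u*sin(3*u)/3 - 2*sin(3*u)/9 - cos(3*u)/9; value = -cos(6)/9 + cos(9)/9 - 4*sin(6)/9 + 7*sin(9)/9

Any candidate F(u) must reproduce f(u) exactly when differentiated.
F(u) = -u*sin(3*u)/3 - 2*sin(3*u)/9 - cos(3*u)/9 is an antiderivative of f.
Check: d/du[-u*sin(3*u)/3 - 2*sin(3*u)/9 - cos(3*u)/9] = -u*cos(3*u) - 2*cos(3*u)/3, which equals f(u).
F(-2) = -cos(6)/9 - 4*sin(6)/9; F(-3) = -7*sin(9)/9 - cos(9)/9.
Integral = F(-2) - F(-3) = -cos(6)/9 + cos(9)/9 - 4*sin(6)/9 + 7*sin(9)/9.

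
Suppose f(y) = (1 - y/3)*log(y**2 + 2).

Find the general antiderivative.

F(y) = -y**2*log(y**2 + 2)/6 + y**2/6 + y*log(y**2 + 2) - 2*y - log(y**2 + 2)/3 + 2*sqrt(2)*atan(sqrt(2)*y/2) + C

Differentiate the proposed F(y) back; it has to land on f(y) exactly.
Check: d/dy[-y**2*log(y**2 + 2)/6 + y**2/6 + y*log(y**2 + 2) - 2*y - log(y**2 + 2)/3 + 2*sqrt(2)*atan(sqrt(2)*y/2)] = -y*log(y**2 + 2)/3 + log(y**2 + 2), which equals f(y).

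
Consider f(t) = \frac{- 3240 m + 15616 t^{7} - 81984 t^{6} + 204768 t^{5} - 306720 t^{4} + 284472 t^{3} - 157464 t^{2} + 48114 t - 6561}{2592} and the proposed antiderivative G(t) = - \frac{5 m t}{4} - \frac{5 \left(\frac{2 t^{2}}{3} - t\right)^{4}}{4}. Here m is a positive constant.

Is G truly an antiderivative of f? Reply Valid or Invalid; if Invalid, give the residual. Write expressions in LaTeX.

d/dt[G] = - \frac{5 m}{4} - \frac{160 t^{7}}{81} + \frac{280 t^{6}}{27} - 20 t^{5} + \frac{50 t^{4}}{3} - 5 t^{3}
d/dt[G] - f(t) = - 8 t^{7} + 42 t^{6} - 99 t^{5} + 135 t^{4} - \frac{459 t^{3}}{4} + \frac{243 t^{2}}{4} - \frac{297 t}{16} + \frac{81}{32} != 0.

Invalid: d/dt[G] - f = - 8 t^{7} + 42 t^{6} - 99 t^{5} + 135 t^{4} - \frac{459 t^{3}}{4} + \frac{243 t^{2}}{4} - \frac{297 t}{16} + \frac{81}{32}, which is not 0.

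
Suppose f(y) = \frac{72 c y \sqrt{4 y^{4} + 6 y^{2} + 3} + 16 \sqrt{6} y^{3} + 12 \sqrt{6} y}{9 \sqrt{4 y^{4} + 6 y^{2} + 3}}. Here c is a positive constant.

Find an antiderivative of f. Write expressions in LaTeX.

An antiderivative is F(y) = 4 c y^{2} + \frac{4 \sqrt{\frac{2 y^{4}}{3} + y^{2} + \frac{1}{2}}}{3}.

Whatever form F(y) takes, F'(y) = f(y) is non-negotiable.
Check: d/dy[4 c y^{2} + \frac{4 \sqrt{\frac{2 y^{4}}{3} + y^{2} + \frac{1}{2}}}{3}] = \frac{72 c y \sqrt{4 y^{4} + 6 y^{2} + 3} + 16 \sqrt{6} y^{3} + 12 \sqrt{6} y}{9 \sqrt{4 y^{4} + 6 y^{2} + 3}} = f(y).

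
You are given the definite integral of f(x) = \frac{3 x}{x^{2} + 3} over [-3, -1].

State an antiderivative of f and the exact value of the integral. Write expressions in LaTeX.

The substitution u = x^{2} + 3 works: f is exactly (dF/du)*(du/dx) for that inner function.
F(x) = \frac{3 \log{\left(x^{2} + 3 \right)}}{2} is an antiderivative of f.
Check: d/dx[\frac{3 \log{\left(x^{2} + 3 \right)}}{2}] = \frac{3 x}{x^{2} + 3} = f(x).
F(-1) = \frac{3 \log{\left(4 \right)}}{2}; F(-3) = \frac{3 \log{\left(12 \right)}}{2}.
Integral = F(-1) - F(-3) = - \frac{3 \log{\left(12 \right)}}{2} + \frac{3 \log{\left(4 \right)}}{2}.

Antiderivative: F(x) = \frac{3 \log{\left(x^{2} + 3 \right)}}{2}; value = - \frac{3 \log{\left(12 \right)}}{2} + \frac{3 \log{\left(4 \right)}}{2}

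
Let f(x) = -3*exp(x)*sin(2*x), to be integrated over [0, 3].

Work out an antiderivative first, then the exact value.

For F(x) to be correct the identity F'(x) - f(x) = 0 must hold.
F(x) = 3*(-sin(2*x) + 2*cos(2*x))*exp(x)/5 is an antiderivative of f.
Check: d/dx[3*(-sin(2*x) + 2*cos(2*x))*exp(x)/5] = -3*exp(x)*sin(2*x) = f(x).
F(3) = -3*exp(3)*sin(6)/5 + 6*exp(3)*cos(6)/5; F(0) = 6/5.
Integral = F(3) - F(0) = -6/5 - 3*exp(3)*sin(6)/5 + 6*exp(3)*cos(6)/5.

Antiderivative: F(x) = 3*(-sin(2*x) + 2*cos(2*x))*exp(x)/5; value = -6/5 - 3*exp(3)*sin(6)/5 + 6*exp(3)*cos(6)/5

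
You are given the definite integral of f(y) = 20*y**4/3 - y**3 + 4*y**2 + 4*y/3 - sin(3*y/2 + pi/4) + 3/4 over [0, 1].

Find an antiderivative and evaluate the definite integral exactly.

Antiderivative: F(y) = (16*y**5 - 3*y**4 + 16*y**3 + 8*y**2 + 9*y + 8*cos(3*y/2 + pi/4))/12; value = -sqrt(2)/3 + 2*cos(pi/4 + 3/2)/3 + 23/6

Integrate term by term and add the pieces.
F(y) = (16*y**5 - 3*y**4 + 16*y**3 + 8*y**2 + 9*y + 8*cos(3*y/2 + pi/4))/12 is an antiderivative of f.
Check: d/dy[(16*y**5 - 3*y**4 + 16*y**3 + 8*y**2 + 9*y + 8*cos(3*y/2 + pi/4))/12] = 20*y**4/3 - y**3 + 4*y**2 + 4*y/3 - sin(3*y/2 + pi/4) + 3/4 = f(y).
F(1) = 2*cos(pi/4 + 3/2)/3 + 23/6; F(0) = sqrt(2)/3.
Integral = F(1) - F(0) = -sqrt(2)/3 + 2*cos(pi/4 + 3/2)/3 + 23/6.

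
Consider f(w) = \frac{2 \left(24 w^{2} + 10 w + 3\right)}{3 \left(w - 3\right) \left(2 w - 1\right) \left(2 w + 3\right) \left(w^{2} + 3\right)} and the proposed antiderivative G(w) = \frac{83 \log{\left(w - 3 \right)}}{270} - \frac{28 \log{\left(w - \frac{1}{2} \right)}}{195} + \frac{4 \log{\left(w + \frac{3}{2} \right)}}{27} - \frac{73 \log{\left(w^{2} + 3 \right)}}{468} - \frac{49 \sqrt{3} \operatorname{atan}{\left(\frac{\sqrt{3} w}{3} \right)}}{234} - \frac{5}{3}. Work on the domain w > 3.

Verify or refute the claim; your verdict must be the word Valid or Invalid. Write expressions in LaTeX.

Valid - the claim checks out under differentiation.

d/dw[G] = \frac{48 w^{2} + 20 w + 6}{12 w^{5} - 24 w^{4} - 9 w^{3} - 45 w^{2} - 135 w + 81}
This equals f(w) exactly, so the claim holds.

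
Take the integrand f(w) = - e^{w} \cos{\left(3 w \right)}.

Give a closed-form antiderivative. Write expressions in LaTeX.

An antiderivative is F(w) = - \frac{3 e^{w} \sin{\left(3 w \right)}}{10} - \frac{e^{w} \cos{\left(3 w \right)}}{10}.

Recover f(w) by differentiating a candidate F(w); any mismatch rules it out.
Check: d/dw[- \frac{3 e^{w} \sin{\left(3 w \right)}}{10} - \frac{e^{w} \cos{\left(3 w \right)}}{10}] = - e^{w} \cos{\left(3 w \right)} = f(w).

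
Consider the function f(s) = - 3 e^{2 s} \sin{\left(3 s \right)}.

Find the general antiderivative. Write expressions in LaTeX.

F(s) = \frac{3 \left(- 2 \sin{\left(3 s \right)} + 3 \cos{\left(3 s \right)}\right) e^{2 s}}{13} + C

Any candidate F(s) must reproduce f(s) exactly when differentiated.
Check: d/ds[\frac{3 \left(- 2 \sin{\left(3 s \right)} + 3 \cos{\left(3 s \right)}\right) e^{2 s}}{13}] = - 3 e^{2 s} \sin{\left(3 s \right)} = f(s).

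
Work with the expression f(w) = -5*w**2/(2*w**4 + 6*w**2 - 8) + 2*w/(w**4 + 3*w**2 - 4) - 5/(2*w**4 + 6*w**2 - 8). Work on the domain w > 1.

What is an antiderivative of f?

The denominator factors as 2*(w - 1)*(w + 1)*(w**2 + 4); partial fractions split f into directly integrable pieces: -(4*w + 15)/(10*(w**2 + 4)) + 7/(10*(w + 1)) - 3/(10*(w - 1)).
Check: d/dw[(-6*log(w - 1) + 14*log(w + 1) - 4*log(w**2 + 4) - 15*atan(w/2))/20] = (-5*w**2 + 4*w - 5)/(2*w**4 + 6*w**2 - 8), which equals f(w).

An antiderivative is F(w) = (-6*log(w - 1) + 14*log(w + 1) - 4*log(w**2 + 4) - 15*atan(w/2))/20.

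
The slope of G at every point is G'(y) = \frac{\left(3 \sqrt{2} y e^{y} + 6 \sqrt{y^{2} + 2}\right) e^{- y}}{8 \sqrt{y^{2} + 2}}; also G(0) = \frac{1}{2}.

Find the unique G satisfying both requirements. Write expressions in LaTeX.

G(y) = \frac{3 \sqrt{\frac{y^{2}}{2} + 1}}{4} + \frac{1}{2} - \frac{3 e^{- y}}{4}

The proposed G(y) is checked by its d/dy: the result must match the given G'(y).
A general antiderivative is \frac{3 \sqrt{\frac{y^{2}}{2} + 1}}{4} - \frac{3 e^{- y}}{4} + C.
The condition gives C = \frac{1}{2} - (0) = \frac{1}{2}.
So G(y) = \frac{3 \sqrt{\frac{y^{2}}{2} + 1}}{4} + \frac{1}{2} - \frac{3 e^{- y}}{4}.
Check: d/dy[\frac{3 \sqrt{\frac{y^{2}}{2} + 1}}{4} + \frac{1}{2} - \frac{3 e^{- y}}{4}] = \frac{\left(3 \sqrt{2} y e^{y} + 6 \sqrt{y^{2} + 2}\right) e^{- y}}{8 \sqrt{y^{2} + 2}} = G'(y).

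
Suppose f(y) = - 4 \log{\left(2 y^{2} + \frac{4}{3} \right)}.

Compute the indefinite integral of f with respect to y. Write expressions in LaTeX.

Check any antiderivative F(y) by computing F'(y) and comparing it with f(y).
Check: d/dy[\frac{4 \left(- 3 y \log{\left(2 y^{2} + \frac{4}{3} \right)} + 6 y - 2 \sqrt{6} \operatorname{atan}{\left(\frac{\sqrt{6} y}{2} \right)}\right)}{3}] = - 4 \log{\left(y^{2} + \frac{2}{3} \right)} - 4 \log{\left(2 \right)}, which equals f(y).

F(y) = \frac{4 \left(- 3 y \log{\left(2 y^{2} + \frac{4}{3} \right)} + 6 y - 2 \sqrt{6} \operatorname{atan}{\left(\frac{\sqrt{6} y}{2} \right)}\right)}{3} + C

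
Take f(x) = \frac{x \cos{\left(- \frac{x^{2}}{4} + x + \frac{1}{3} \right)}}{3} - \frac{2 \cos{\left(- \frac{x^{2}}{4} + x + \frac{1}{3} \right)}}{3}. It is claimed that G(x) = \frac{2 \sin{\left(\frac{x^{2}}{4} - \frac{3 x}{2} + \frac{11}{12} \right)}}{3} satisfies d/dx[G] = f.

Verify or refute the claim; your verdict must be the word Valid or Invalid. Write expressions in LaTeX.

d/dx[G] = \frac{x \cos{\left(\frac{x^{2}}{4} - \frac{3 x}{2} + \frac{11}{12} \right)}}{3} - \cos{\left(\frac{x^{2}}{4} - \frac{3 x}{2} + \frac{11}{12} \right)}
d/dx[G] - f(x) = - \frac{x \cos{\left(- \frac{x^{2}}{4} + x + \frac{1}{3} \right)}}{3} + \frac{x \cos{\left(\frac{x^{2}}{4} - \frac{3 x}{2} + \frac{11}{12} \right)}}{3} + \frac{2 \cos{\left(- \frac{x^{2}}{4} + x + \frac{1}{3} \right)}}{3} - \cos{\left(\frac{x^{2}}{4} - \frac{3 x}{2} + \frac{11}{12} \right)} != 0.

Invalid: d/dx[G] - f = - \frac{x \cos{\left(- \frac{x^{2}}{4} + x + \frac{1}{3} \right)}}{3} + \frac{x \cos{\left(\frac{x^{2}}{4} - \frac{3 x}{2} + \frac{11}{12} \right)}}{3} + \frac{2 \cos{\left(- \frac{x^{2}}{4} + x + \frac{1}{3} \right)}}{3} - \cos{\left(\frac{x^{2}}{4} - \frac{3 x}{2} + \frac{11}{12} \right)}, which is not 0.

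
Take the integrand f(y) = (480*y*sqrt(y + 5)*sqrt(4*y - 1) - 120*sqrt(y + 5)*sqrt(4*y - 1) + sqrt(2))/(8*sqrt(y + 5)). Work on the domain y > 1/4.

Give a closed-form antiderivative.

An antiderivative is F(y) = (96*y**2*sqrt(4*y - 1) - 48*y*sqrt(4*y - 1) + sqrt(2)*sqrt(y + 5) + 6*sqrt(4*y - 1))/4.

A first test for any F(y): its y-derivative must equal f(y) identically.
Check: d/dy[(96*y**2*sqrt(4*y - 1) - 48*y*sqrt(4*y - 1) + sqrt(2)*sqrt(y + 5) + 6*sqrt(4*y - 1))/4] = (1920*y**2*sqrt(y + 5) - 960*y*sqrt(y + 5) + 120*sqrt(y + 5) + sqrt(2)*sqrt(4*y - 1))/(8*sqrt(y + 5)*sqrt(4*y - 1)), which equals f(y).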